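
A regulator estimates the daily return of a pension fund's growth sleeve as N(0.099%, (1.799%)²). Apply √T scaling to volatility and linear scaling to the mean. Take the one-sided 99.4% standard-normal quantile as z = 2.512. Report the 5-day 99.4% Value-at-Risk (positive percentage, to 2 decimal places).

σ_{5d} = 1.799% × √5 = 4.023%; μ_{5d} = 5 × 0.099% = 0.495%.
VaR = −(0.495%) + 2.512 × 4.023% = 9.611%.

9.61%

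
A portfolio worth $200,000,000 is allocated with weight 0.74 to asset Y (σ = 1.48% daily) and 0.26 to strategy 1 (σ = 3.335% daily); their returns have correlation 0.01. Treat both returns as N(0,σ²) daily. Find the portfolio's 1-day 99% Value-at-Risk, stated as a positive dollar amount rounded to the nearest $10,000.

$6,530,000

σ_p² = 0.74²·1.48² + 0.26²·3.335² + 2·0.01·0.74·0.26·1.48·3.335 = 1.9703 (%²).
σ_p = √1.9703 = 1.404%.
At 99%, z = 2.326.
VaR = 2.326 × 1.404% = 3.266%; on $200,000,000 that is $6,532,000.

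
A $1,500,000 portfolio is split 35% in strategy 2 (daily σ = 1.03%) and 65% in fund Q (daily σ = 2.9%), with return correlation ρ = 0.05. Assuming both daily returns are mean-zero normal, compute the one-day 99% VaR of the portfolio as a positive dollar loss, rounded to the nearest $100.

σ_p² = 0.35²·1.03² + 0.65²·2.9² + 2·0.05·0.35·0.65·1.03·2.9 = 3.7511 (%²).
σ_p = √3.7511 = 1.937%.
At 99%, z = 2.326.
VaR = 2.326 × 1.937% = 4.505%; on $1,500,000 that is $67,575.

$67,600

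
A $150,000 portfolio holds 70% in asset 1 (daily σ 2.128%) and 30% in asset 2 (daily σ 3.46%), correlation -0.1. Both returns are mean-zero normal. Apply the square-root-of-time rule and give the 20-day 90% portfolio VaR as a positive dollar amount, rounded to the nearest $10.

σ_p = √(0.7²·2.128² + 0.3²·3.46² + 2·-0.1·0.7·0.3·2.128·3.46) = 1.728%.
σ_{20d} = 1.728% × √20 = 7.728%.
z(90%) = 1.282.
VaR = 1.282 × 7.728% = 9.907%; on $150,000 that is $14,860.

$14,860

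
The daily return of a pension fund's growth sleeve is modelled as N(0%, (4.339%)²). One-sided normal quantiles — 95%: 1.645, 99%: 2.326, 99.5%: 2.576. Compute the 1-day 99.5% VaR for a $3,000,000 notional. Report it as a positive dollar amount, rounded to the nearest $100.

$335,300

VaR = z·σ = 2.576 × 4.339% = 11.177%.
On $3,000,000: 0.11177 × $3,000,000 = $335,310.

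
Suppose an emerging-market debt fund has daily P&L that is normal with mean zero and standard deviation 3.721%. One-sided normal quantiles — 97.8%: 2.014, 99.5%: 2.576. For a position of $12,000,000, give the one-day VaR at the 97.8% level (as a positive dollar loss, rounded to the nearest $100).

$899,300

VaR = z·σ = 2.014 × 3.721% = 7.494%.
On $12,000,000: 0.07494 × $12,000,000 = $899,280.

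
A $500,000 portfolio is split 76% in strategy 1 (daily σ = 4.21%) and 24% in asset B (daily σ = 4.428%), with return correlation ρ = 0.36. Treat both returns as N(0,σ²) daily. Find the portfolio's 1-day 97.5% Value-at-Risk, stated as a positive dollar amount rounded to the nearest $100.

$36,400

σ_p² = 0.76²·4.21² + 0.24²·4.428² + 2·0.36·0.76·0.24·4.21·4.428 = 13.8150 (%²).
σ_p = √13.8150 = 3.717%.
At 97.5%, z = 1.960.
VaR = 1.960 × 3.717% = 7.285%; on $500,000 that is $36,425.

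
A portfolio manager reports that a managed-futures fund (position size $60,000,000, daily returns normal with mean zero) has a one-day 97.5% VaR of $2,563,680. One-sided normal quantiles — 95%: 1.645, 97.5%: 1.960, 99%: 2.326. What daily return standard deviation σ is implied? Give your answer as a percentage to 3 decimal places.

VaR as a fraction: $2,563,680 / $60,000,000 = 4.273%.
σ = VaR / z = 4.273% / 1.960 = 2.180%.

2.180%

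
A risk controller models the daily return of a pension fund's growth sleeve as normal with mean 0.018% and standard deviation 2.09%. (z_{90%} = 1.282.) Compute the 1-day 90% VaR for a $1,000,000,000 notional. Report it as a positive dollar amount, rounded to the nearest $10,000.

$26,610,000

VaR = −μ + z·σ = −(0.018%) + 1.282 × 2.09% = 2.661%.
On $1,000,000,000: 0.02661 × $1,000,000,000 = $26,610,000.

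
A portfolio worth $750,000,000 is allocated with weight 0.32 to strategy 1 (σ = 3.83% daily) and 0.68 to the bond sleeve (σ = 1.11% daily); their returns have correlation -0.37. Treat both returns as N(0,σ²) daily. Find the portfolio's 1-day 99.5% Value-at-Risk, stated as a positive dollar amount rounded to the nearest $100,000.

$22,800,000

σ_p² = 0.32²·3.83² + 0.68²·1.11² + 2·-0.37·0.32·0.68·3.83·1.11 = 1.3873 (%²).
σ_p = √1.3873 = 1.178%.
At 99.5%, z = 2.576.
VaR = 2.576 × 1.178% = 3.035%; on $750,000,000 that is $22,762,500.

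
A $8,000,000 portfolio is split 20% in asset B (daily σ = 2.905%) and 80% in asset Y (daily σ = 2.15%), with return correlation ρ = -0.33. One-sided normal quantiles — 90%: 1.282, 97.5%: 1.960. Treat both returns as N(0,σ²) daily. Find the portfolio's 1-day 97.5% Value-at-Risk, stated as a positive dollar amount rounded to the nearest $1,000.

$255,000

σ_p² = 0.2²·2.905² + 0.8²·2.15² + 2·-0.33·0.2·0.8·2.905·2.15 = 2.6364 (%²).
σ_p = √2.6364 = 1.624%.
VaR = 1.960 × 1.624% = 3.183%; on $8,000,000 that is $254,640.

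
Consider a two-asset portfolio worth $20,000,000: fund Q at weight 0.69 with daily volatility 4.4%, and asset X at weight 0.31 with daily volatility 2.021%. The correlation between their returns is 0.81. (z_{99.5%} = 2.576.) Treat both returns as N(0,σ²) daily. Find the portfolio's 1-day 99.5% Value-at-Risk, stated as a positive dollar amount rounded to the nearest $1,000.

σ_p² = 0.69²·4.4² + 0.31²·2.021² + 2·0.81·0.69·0.31·4.4·2.021 = 12.6912 (%²).
σ_p = √12.6912 = 3.562%.
VaR = 2.576 × 3.562% = 9.176%; on $20,000,000 that is $1,835,200.

$1,835,000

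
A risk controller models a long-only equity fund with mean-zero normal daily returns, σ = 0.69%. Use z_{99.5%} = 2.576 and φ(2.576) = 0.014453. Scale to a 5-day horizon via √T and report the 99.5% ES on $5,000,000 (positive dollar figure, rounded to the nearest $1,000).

σ_{5d} = 0.69% × √5 = 1.543%.
ES multiplier = φ(z)/(1−α) = 0.014453/0.005 = 2.891.
ES = 1.543% × 2.891 = 4.461%; on $5,000,000: $223,050.

$223,000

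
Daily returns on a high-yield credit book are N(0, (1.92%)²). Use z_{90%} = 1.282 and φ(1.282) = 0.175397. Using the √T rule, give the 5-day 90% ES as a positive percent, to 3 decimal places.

σ_{5d} = 1.92% × √5 = 4.293%.
ES multiplier = φ(z)/(1−α) = 0.175397/0.1 = 1.754.
ES = 4.293% × 1.754 = 7.530%.

7.530%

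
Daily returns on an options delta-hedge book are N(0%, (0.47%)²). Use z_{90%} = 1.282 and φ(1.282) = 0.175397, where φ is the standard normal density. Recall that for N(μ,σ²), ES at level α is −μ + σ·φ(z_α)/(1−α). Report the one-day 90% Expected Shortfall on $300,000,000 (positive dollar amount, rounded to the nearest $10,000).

$2,470,000

Tail multiplier: φ(z)/(1−α) = 0.175397 / 0.1 = 1.754.
ES = 0.47% × 1.754 = 0.824%.
On $300,000,000: 0.00824 × $300,000,000 = $2,472,000.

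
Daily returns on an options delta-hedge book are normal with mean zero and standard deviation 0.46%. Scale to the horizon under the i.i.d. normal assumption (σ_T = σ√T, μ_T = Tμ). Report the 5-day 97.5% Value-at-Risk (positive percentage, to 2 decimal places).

2.02%

At 97.5%, z = 1.960.
σ_{5d} = 0.46% × √5 = 1.029%.
VaR = 1.960 × 1.029% = 2.017%.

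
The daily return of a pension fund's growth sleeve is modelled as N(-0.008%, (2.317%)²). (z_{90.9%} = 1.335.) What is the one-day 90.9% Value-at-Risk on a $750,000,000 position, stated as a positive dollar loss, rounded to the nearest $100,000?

VaR = −μ + z·σ = −(-0.008%) + 1.335 × 2.317% = 3.101%.
On $750,000,000: 0.03101 × $750,000,000 = $23,257,500.

$23,300,000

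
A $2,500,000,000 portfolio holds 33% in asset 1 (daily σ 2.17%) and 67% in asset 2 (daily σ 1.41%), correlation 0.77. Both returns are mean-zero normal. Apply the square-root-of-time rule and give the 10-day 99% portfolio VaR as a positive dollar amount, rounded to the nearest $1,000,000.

$288,000,000

σ_p = √(0.33²·2.17² + 0.67²·1.41² + 2·0.77·0.33·0.67·2.17·1.41) = 1.564%.
σ_{10d} = 1.564% × √10 = 4.946%.
z(99%) = 2.326.
VaR = 2.326 × 4.946% = 11.504%; on $2,500,000,000 that is $287,600,000.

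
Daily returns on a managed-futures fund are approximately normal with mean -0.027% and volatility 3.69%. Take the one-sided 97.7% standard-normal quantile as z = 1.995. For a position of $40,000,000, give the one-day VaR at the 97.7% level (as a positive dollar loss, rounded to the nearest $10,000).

VaR = −μ + z·σ = −(-0.027%) + 1.995 × 3.69% = 7.389%.
On $40,000,000: 0.07389 × $40,000,000 = $2,955,600.

$2,960,000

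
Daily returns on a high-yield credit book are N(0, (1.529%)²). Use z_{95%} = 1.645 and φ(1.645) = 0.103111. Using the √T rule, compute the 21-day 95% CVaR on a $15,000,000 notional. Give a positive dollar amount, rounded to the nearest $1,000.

$2,167,000

σ_{21d} = 1.529% × √21 = 7.007%.
ES multiplier = φ(z)/(1−α) = 0.103111/0.05 = 2.062.
ES = 7.007% × 2.062 = 14.448%; on $15,000,000: $2,167,200.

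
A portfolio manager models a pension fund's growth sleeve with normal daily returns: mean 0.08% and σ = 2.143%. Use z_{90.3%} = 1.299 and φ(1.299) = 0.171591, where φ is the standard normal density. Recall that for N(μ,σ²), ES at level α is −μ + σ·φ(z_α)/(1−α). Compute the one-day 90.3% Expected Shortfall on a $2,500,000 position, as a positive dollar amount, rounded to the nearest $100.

Tail multiplier: φ(z)/(1−α) = 0.171591 / 0.097 = 1.769.
ES = −(0.08%) + 2.143% × 1.769 = 3.711%.
On $2,500,000: 0.03711 × $2,500,000 = $92,775.

$92,800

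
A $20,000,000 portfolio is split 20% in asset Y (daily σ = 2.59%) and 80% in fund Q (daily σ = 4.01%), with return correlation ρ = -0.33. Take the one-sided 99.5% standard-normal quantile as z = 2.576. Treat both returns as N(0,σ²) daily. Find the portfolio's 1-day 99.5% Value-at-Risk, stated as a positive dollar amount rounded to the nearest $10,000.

σ_p² = 0.2²·2.59² + 0.8²·4.01² + 2·-0.33·0.2·0.8·2.59·4.01 = 9.4628 (%²).
σ_p = √9.4628 = 3.076%.
VaR = 2.576 × 3.076% = 7.924%; on $20,000,000 that is $1,584,800.

$1,580,000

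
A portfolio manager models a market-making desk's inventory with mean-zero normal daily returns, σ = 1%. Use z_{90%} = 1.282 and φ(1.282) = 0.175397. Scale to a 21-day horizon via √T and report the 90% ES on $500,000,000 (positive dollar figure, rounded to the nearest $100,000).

σ_{21d} = 1% × √21 = 4.583%.
ES multiplier = φ(z)/(1−α) = 0.175397/0.1 = 1.754.
ES = 4.583% × 1.754 = 8.039%; on $500,000,000: $40,195,000.

$40,200,000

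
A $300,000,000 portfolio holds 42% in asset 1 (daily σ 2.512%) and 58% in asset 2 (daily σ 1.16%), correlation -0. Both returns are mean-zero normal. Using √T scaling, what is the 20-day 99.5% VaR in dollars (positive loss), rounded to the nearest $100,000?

$43,200,000

σ_p = √(0.42²·2.512² + 0.58²·1.16² + 2·-0·0.42·0.58·2.512·1.16) = 1.251%.
σ_{20d} = 1.251% × √20 = 5.595%.
z(99.5%) = 2.576.
VaR = 2.576 × 5.595% = 14.413%; on $300,000,000 that is $43,239,000.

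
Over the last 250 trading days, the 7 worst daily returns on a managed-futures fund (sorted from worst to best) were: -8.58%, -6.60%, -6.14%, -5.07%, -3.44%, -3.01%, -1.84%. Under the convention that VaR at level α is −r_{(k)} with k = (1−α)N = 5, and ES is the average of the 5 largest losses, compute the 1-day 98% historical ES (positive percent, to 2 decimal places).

The 5 worst returns sum to -29.83%.
ES = −(-29.83%) / 5 = 5.966% ≈ 5.97%.

5.97%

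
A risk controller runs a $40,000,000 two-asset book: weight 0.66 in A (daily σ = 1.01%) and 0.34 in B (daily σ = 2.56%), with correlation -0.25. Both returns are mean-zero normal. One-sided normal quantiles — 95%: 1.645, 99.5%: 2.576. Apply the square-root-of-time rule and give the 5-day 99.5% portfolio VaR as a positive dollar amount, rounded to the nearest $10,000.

σ_p = √(0.66²·1.01² + 0.34²·2.56² + 2·-0.25·0.66·0.34·1.01·2.56) = 0.955%.
σ_{5d} = 0.955% × √5 = 2.135%.
VaR = 2.576 × 2.135% = 5.500%; on $40,000,000 that is $2,200,000.

$2,200,000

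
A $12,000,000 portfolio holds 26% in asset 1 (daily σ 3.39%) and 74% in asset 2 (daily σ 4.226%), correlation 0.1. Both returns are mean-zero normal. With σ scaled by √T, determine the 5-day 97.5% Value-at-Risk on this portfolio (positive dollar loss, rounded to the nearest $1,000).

σ_p = √(0.26²·3.39² + 0.74²·4.226² + 2·0.1·0.26·0.74·3.39·4.226) = 3.333%.
σ_{5d} = 3.333% × √5 = 7.453%.
z(97.5%) = 1.960.
VaR = 1.960 × 7.453% = 14.608%; on $12,000,000 that is $1,752,960.

$1,753,000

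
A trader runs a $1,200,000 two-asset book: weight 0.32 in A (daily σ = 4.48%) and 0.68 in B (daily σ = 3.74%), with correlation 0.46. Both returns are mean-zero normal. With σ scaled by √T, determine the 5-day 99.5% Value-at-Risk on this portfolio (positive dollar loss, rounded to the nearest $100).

σ_p = √(0.32²·4.48² + 0.68²·3.74² + 2·0.46·0.32·0.68·4.48·3.74) = 3.446%.
σ_{5d} = 3.446% × √5 = 7.705%.
z(99.5%) = 2.576.
VaR = 2.576 × 7.705% = 19.848%; on $1,200,000 that is $238,176.

$238,200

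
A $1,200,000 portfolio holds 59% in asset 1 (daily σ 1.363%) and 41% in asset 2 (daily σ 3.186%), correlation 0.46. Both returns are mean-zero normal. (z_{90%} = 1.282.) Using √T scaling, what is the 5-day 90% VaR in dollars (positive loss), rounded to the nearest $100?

$62,700

σ_p = √(0.59²·1.363² + 0.41²·3.186² + 2·0.46·0.59·0.41·1.363·3.186) = 1.822%.
σ_{5d} = 1.822% × √5 = 4.074%.
VaR = 1.282 × 4.074% = 5.223%; on $1,200,000 that is $62,676.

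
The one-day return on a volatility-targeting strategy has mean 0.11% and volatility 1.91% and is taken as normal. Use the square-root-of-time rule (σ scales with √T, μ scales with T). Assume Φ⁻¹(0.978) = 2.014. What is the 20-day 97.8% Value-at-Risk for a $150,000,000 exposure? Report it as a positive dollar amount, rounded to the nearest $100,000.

$22,500,000

σ_{20d} = 1.91% × √20 = 8.542%; μ_{20d} = 20 × 0.11% = 2.200%.
VaR = −(2.200%) + 2.014 × 8.542% = 15.004%.
On $150,000,000: 0.15004 × $150,000,000 = $22,506,000.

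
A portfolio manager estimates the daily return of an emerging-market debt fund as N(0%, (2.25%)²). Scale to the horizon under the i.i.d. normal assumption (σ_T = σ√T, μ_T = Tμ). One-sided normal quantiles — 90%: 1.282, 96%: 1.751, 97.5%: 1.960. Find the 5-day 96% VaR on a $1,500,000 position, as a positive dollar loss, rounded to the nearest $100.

σ_{5d} = 2.25% × √5 = 5.031%.
VaR = 1.751 × 5.031% = 8.809%.
On $1,500,000: 0.08809 × $1,500,000 = $132,135.

$132,100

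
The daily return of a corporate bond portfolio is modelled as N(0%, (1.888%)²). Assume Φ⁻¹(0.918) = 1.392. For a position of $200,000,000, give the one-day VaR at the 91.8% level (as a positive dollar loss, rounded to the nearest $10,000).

VaR = z·σ = 1.392 × 1.888% = 2.628%.
On $200,000,000: 0.02628 × $200,000,000 = $5,256,000.

$5,260,000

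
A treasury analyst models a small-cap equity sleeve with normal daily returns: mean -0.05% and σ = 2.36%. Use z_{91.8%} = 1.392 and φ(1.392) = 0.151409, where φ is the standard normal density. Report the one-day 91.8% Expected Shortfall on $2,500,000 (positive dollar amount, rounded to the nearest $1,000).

Tail multiplier: φ(z)/(1−α) = 0.151409 / 0.082 = 1.846.
ES = −(-0.05%) + 2.36% × 1.846 = 4.407%.
On $2,500,000: 0.04407 × $2,500,000 = $110,175.

$110,000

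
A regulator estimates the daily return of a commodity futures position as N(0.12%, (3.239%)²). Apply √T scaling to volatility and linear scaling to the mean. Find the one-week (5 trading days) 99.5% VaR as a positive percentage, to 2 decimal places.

At 99.5%, z = 2.576.
σ_{5d} = 3.239% × √5 = 7.243%; μ_{5d} = 5 × 0.12% = 0.600%.
VaR = −(0.600%) + 2.576 × 7.243% = 18.058%.

18.06%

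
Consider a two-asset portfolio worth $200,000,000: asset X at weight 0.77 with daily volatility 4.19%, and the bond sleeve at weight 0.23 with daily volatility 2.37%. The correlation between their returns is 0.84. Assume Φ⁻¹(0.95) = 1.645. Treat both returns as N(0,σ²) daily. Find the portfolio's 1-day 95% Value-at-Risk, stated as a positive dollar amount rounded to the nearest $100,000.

σ_p² = 0.77²·4.19² + 0.23²·2.37² + 2·0.84·0.77·0.23·4.19·2.37 = 13.6607 (%²).
σ_p = √13.6607 = 3.696%.
VaR = 1.645 × 3.696% = 6.080%; on $200,000,000 that is $12,160,000.

$12,200,000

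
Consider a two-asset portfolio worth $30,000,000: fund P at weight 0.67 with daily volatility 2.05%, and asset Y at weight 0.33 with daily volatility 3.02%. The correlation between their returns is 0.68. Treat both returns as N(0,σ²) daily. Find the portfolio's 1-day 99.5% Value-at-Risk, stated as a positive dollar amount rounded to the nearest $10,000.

σ_p² = 0.67²·2.05² + 0.33²·3.02² + 2·0.68·0.67·0.33·2.05·3.02 = 4.7413 (%²).
σ_p = √4.7413 = 2.177%.
At 99.5%, z = 2.576.
VaR = 2.576 × 2.177% = 5.608%; on $30,000,000 that is $1,682,400.

$1,680,000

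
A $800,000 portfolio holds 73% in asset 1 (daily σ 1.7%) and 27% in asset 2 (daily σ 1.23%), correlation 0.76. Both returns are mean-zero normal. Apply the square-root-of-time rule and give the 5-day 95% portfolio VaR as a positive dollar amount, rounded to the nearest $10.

σ_p = √(0.73²·1.7² + 0.27²·1.23² + 2·0.76·0.73·0.27·1.7·1.23) = 1.509%.
σ_{5d} = 1.509% × √5 = 3.374%.
z(95%) = 1.645.
VaR = 1.645 × 3.374% = 5.550%; on $800,000 that is $44,400.

$44,400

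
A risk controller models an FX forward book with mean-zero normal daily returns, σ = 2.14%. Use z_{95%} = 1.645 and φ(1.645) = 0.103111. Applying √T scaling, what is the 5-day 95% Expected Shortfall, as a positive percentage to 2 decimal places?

σ_{5d} = 2.14% × √5 = 4.785%.
ES multiplier = φ(z)/(1−α) = 0.103111/0.05 = 2.062.
ES = 4.785% × 2.062 = 9.867%.

9.87%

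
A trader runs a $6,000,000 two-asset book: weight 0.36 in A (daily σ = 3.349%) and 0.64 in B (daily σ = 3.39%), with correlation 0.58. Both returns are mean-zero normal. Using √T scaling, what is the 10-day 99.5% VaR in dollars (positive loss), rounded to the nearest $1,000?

σ_p = √(0.36²·3.349² + 0.64²·3.39² + 2·0.58·0.36·0.64·3.349·3.39) = 3.032%.
σ_{10d} = 3.032% × √10 = 9.588%.
z(99.5%) = 2.576.
VaR = 2.576 × 9.588% = 24.699%; on $6,000,000 that is $1,481,940.

$1,482,000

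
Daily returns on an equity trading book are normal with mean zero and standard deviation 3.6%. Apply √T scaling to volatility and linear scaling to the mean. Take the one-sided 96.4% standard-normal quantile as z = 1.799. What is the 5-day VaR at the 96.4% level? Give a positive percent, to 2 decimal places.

σ_{5d} = 3.6% × √5 = 8.050%.
VaR = 1.799 × 8.050% = 14.482%.

14.48%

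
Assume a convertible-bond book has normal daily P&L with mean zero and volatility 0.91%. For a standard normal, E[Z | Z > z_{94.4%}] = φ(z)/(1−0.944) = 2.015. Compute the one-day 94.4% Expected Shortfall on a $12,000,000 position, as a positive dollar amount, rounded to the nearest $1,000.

ES = 0.91% × 2.015 = 1.834%.
On $12,000,000: 0.01834 × $12,000,000 = $220,080.

$220,000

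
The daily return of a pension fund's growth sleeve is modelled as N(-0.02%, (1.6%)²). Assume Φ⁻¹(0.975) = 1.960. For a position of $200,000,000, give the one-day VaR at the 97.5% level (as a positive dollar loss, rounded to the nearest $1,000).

$6,312,000

VaR = −μ + z·σ = −(-0.02%) + 1.960 × 1.6% = 3.156%.
On $200,000,000: 0.03156 × $200,000,000 = $6,312,000.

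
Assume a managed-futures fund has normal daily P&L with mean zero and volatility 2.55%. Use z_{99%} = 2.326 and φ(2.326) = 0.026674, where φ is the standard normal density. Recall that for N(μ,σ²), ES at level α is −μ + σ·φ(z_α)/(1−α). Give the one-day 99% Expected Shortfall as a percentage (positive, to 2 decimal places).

6.80%

Tail multiplier: φ(z)/(1−α) = 0.026674 / 0.01 = 2.667.
ES = 2.55% × 2.667 = 6.801%.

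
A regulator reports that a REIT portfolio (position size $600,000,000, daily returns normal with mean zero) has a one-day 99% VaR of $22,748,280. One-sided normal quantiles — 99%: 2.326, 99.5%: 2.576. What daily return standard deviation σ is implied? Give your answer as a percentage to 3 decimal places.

VaR as a fraction: $22,748,280 / $600,000,000 = 3.791%.
σ = VaR / z = 3.791% / 2.326 = 1.630%.

1.630%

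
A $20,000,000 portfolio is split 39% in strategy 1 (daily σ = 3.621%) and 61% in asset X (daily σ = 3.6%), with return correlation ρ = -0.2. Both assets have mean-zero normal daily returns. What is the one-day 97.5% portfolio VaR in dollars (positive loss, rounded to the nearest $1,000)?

$926,000

σ_p² = 0.39²·3.621² + 0.61²·3.6² + 2·-0.2·0.39·0.61·3.621·3.6 = 5.5762 (%²).
σ_p = √5.5762 = 2.361%.
At 97.5%, z = 1.960.
VaR = 1.960 × 2.361% = 4.628%; on $20,000,000 that is $925,600.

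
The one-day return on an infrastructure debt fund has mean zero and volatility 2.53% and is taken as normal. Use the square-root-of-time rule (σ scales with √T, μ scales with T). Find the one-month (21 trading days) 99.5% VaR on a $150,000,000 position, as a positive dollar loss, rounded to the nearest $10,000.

$44,800,000

At 99.5%, z = 2.576.
σ_{21d} = 2.53% × √21 = 11.594%.
VaR = 2.576 × 11.594% = 29.866%.
On $150,000,000: 0.29866 × $150,000,000 = $44,799,000.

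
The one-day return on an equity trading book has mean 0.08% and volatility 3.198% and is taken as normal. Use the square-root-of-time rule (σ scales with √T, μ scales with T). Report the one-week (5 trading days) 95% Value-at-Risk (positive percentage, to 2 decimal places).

At 95%, z = 1.645.
σ_{5d} = 3.198% × √5 = 7.151%; μ_{5d} = 5 × 0.08% = 0.400%.
VaR = −(0.400%) + 1.645 × 7.151% = 11.363%.

11.36%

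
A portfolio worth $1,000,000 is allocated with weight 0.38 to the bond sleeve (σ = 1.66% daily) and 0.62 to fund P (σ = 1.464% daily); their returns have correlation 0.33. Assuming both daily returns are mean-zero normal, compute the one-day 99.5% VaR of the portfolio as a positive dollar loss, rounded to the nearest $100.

σ_p² = 0.38²·1.66² + 0.62²·1.464² + 2·0.33·0.38·0.62·1.66·1.464 = 1.5997 (%²).
σ_p = √1.5997 = 1.265%.
At 99.5%, z = 2.576.
VaR = 2.576 × 1.265% = 3.259%; on $1,000,000 that is $32,590.

$32,600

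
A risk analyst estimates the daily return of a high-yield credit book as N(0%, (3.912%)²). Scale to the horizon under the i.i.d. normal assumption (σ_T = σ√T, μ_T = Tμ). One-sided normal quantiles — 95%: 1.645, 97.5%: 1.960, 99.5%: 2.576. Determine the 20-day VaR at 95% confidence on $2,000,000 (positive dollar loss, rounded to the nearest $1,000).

σ_{20d} = 3.912% × √20 = 17.495%.
VaR = 1.645 × 17.495% = 28.779%.
On $2,000,000: 0.28779 × $2,000,000 = $575,580.

$576,000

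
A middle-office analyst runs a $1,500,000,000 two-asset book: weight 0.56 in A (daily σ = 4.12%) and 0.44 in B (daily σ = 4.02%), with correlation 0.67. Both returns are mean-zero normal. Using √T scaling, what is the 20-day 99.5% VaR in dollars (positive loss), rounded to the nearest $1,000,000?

σ_p = √(0.56²·4.12² + 0.44²·4.02² + 2·0.67·0.56·0.44·4.12·4.02) = 3.731%.
σ_{20d} = 3.731% × √20 = 16.686%.
z(99.5%) = 2.576.
VaR = 2.576 × 16.686% = 42.983%; on $1,500,000,000 that is $644,745,000.

$645,000,000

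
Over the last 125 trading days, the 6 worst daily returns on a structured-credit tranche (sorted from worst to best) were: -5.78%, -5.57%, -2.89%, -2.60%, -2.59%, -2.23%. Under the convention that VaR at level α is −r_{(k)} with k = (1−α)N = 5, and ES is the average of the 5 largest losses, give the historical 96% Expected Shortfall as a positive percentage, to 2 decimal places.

The 5 worst returns sum to -19.43%.
ES = −(-19.43%) / 5 = 3.886% ≈ 3.89%.

3.89%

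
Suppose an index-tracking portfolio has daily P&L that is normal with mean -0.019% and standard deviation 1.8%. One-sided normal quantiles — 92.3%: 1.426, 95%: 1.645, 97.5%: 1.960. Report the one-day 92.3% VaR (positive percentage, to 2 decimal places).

VaR = −μ + z·σ = −(-0.019%) + 1.426 × 1.8% = 2.586%.

2.59%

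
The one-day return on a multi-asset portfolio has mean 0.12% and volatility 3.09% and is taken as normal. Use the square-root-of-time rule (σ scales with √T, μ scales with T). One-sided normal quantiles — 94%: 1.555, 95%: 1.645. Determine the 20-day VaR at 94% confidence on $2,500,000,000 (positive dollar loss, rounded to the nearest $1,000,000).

σ_{20d} = 3.09% × √20 = 13.819%; μ_{20d} = 20 × 0.12% = 2.400%.
VaR = −(2.400%) + 1.555 × 13.819% = 19.089%.
On $2,500,000,000: 0.19089 × $2,500,000,000 = $477,225,000.

$477,000,000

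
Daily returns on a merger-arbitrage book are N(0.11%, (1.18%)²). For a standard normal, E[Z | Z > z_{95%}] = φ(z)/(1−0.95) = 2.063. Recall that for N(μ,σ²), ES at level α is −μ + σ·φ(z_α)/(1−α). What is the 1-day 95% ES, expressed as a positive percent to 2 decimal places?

ES = −(0.11%) + 1.18% × 2.063 = 2.324%.

2.32%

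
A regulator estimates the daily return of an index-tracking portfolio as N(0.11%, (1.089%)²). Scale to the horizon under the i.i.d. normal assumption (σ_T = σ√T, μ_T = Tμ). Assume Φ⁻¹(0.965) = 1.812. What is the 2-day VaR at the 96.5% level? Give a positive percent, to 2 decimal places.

σ_{2d} = 1.089% × √2 = 1.540%; μ_{2d} = 2 × 0.11% = 0.220%.
VaR = −(0.220%) + 1.812 × 1.540% = 2.570%.

2.57%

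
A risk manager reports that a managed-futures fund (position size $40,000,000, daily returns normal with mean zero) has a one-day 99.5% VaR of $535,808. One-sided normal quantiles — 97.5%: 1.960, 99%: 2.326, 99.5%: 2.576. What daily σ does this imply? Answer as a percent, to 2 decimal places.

0.52%

VaR as a fraction: $535,808 / $40,000,000 = 1.340%.
σ = VaR / z = 1.340% / 2.576 = 0.520%.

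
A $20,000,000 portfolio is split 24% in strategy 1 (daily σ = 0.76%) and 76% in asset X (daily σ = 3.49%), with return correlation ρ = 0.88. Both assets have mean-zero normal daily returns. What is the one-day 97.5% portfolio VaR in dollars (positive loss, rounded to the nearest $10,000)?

$1,100,000

σ_p² = 0.24²·0.76² + 0.76²·3.49² + 2·0.88·0.24·0.76·0.76·3.49 = 7.9200 (%²).
σ_p = √7.9200 = 2.814%.
At 97.5%, z = 1.960.
VaR = 1.960 × 2.814% = 5.515%; on $20,000,000 that is $1,103,000.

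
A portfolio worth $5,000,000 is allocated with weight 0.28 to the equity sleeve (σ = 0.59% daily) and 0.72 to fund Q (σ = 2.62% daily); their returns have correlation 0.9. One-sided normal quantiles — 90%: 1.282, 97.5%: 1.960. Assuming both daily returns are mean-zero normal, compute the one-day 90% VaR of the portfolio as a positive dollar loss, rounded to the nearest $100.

σ_p² = 0.28²·0.59² + 0.72²·2.62² + 2·0.9·0.28·0.72·0.59·2.62 = 4.1467 (%²).
σ_p = √4.1467 = 2.036%.
VaR = 1.282 × 2.036% = 2.610%; on $5,000,000 that is $130,500.

$130,500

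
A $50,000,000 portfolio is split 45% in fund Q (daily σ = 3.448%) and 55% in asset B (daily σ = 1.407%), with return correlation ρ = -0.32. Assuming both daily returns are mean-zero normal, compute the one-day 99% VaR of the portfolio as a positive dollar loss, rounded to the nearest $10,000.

σ_p² = 0.45²·3.448² + 0.55²·1.407² + 2·-0.32·0.45·0.55·3.448·1.407 = 2.2379 (%²).
σ_p = √2.2379 = 1.496%.
At 99%, z = 2.326.
VaR = 2.326 × 1.496% = 3.480%; on $50,000,000 that is $1,740,000.

$1,740,000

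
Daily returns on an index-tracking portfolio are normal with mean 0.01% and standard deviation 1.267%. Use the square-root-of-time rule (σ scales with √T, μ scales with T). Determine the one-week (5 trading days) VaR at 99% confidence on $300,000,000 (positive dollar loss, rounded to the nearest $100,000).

$19,600,000

At 99%, z = 2.326.
σ_{5d} = 1.267% × √5 = 2.833%; μ_{5d} = 5 × 0.01% = 0.050%.
VaR = −(0.050%) + 2.326 × 2.833% = 6.540%.
On $300,000,000: 0.06540 × $300,000,000 = $19,620,000.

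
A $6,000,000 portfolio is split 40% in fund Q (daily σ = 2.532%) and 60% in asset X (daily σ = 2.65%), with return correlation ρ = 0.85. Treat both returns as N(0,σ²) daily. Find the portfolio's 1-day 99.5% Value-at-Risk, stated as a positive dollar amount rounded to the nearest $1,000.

σ_p² = 0.4²·2.532² + 0.6²·2.65² + 2·0.85·0.4·0.6·2.532·2.65 = 6.2915 (%²).
σ_p = √6.2915 = 2.508%.
At 99.5%, z = 2.576.
VaR = 2.576 × 2.508% = 6.461%; on $6,000,000 that is $387,660.

$388,000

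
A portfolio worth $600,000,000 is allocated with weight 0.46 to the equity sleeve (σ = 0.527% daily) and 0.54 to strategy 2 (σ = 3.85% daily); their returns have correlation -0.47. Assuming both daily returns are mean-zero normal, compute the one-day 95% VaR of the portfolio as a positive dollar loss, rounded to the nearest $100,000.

σ_p² = 0.46²·0.527² + 0.54²·3.85² + 2·-0.47·0.46·0.54·0.527·3.85 = 3.9073 (%²).
σ_p = √3.9073 = 1.977%.
At 95%, z = 1.645.
VaR = 1.645 × 1.977% = 3.252%; on $600,000,000 that is $19,512,000.

$19,500,000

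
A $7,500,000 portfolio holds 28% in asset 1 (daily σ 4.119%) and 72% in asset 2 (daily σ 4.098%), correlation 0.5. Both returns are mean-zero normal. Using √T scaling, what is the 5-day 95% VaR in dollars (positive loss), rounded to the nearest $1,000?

$1,011,000

σ_p = √(0.28²·4.119² + 0.72²·4.098² + 2·0.5·0.28·0.72·4.119·4.098) = 3.666%.
σ_{5d} = 3.666% × √5 = 8.197%.
z(95%) = 1.645.
VaR = 1.645 × 8.197% = 13.484%; on $7,500,000 that is $1,011,300.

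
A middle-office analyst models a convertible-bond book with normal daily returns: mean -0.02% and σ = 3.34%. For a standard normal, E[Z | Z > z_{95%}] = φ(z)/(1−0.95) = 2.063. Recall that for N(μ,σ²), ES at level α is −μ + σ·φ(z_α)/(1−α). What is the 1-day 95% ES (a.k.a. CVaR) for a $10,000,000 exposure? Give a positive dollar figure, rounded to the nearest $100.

$691,000

ES = −(-0.02%) + 3.34% × 2.063 = 6.910%.
On $10,000,000: 0.06910 × $10,000,000 = $691,000.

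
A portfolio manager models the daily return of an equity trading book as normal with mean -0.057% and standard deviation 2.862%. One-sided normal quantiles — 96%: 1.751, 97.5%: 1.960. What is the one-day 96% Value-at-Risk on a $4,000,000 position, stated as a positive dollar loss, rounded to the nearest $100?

$202,700

VaR = −μ + z·σ = −(-0.057%) + 1.751 × 2.862% = 5.068%.
On $4,000,000: 0.05068 × $4,000,000 = $202,720.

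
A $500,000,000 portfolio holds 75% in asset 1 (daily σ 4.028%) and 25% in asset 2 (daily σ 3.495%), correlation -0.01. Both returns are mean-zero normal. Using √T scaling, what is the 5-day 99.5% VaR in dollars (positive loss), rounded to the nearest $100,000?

$90,300,000

σ_p = √(0.75²·4.028² + 0.25²·3.495² + 2·-0.01·0.75·0.25·4.028·3.495) = 3.136%.
σ_{5d} = 3.136% × √5 = 7.012%.
z(99.5%) = 2.576.
VaR = 2.576 × 7.012% = 18.063%; on $500,000,000 that is $90,315,000.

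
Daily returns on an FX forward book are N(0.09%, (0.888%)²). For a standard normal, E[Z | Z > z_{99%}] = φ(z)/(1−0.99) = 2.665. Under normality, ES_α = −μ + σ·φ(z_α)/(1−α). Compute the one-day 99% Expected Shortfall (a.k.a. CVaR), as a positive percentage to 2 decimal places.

ES = −(0.09%) + 0.888% × 2.665 = 2.277%.

2.28%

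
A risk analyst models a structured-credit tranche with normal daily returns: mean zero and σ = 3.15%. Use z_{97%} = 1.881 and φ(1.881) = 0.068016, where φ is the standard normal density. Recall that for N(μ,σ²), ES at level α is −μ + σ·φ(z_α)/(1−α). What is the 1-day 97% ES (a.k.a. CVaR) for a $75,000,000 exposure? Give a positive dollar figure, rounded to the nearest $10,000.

$5,360,000

Tail multiplier: φ(z)/(1−α) = 0.068016 / 0.03 = 2.267.
ES = 3.15% × 2.267 = 7.141%.
On $75,000,000: 0.07141 × $75,000,000 = $5,355,750.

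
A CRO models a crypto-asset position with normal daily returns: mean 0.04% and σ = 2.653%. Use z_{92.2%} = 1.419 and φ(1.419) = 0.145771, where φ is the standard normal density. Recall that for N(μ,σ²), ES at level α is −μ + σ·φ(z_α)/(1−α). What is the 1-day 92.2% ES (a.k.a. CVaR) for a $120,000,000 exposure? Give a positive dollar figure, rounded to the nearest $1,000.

$5,902,000

Tail multiplier: φ(z)/(1−α) = 0.145771 / 0.078 = 1.869.
ES = −(0.04%) + 2.653% × 1.869 = 4.918%.
On $120,000,000: 0.04918 × $120,000,000 = $5,901,600.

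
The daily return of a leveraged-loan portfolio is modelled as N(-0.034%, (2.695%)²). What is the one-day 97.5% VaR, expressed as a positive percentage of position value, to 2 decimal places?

At 97.5% one-sided, z = 1.960.
VaR = −μ + z·σ = −(-0.034%) + 1.960 × 2.695% = 5.316%.

5.32%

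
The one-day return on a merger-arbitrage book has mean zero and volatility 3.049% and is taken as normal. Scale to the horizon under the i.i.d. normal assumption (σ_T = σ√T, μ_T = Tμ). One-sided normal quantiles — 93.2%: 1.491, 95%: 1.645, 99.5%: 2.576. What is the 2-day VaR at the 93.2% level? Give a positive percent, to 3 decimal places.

6.429%

σ_{2d} = 3.049% × √2 = 4.312%.
VaR = 1.491 × 4.312% = 6.429%.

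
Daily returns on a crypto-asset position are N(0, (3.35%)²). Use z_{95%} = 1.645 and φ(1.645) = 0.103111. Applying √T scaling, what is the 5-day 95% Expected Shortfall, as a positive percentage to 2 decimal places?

σ_{5d} = 3.35% × √5 = 7.491%.
ES multiplier = φ(z)/(1−α) = 0.103111/0.05 = 2.062.
ES = 7.491% × 2.062 = 15.446%.

15.45%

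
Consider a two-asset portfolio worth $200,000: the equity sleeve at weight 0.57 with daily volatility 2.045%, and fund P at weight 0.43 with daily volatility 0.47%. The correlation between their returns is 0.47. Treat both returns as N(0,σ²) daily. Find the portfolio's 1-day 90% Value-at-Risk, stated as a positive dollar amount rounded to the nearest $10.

σ_p² = 0.57²·2.045² + 0.43²·0.47² + 2·0.47·0.57·0.43·2.045·0.47 = 1.6210 (%²).
σ_p = √1.6210 = 1.273%.
At 90%, z = 1.282.
VaR = 1.282 × 1.273% = 1.632%; on $200,000 that is $3,264.

$3,260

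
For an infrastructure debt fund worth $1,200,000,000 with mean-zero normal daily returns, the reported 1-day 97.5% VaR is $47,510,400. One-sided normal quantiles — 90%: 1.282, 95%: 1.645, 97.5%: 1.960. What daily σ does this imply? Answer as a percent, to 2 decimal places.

2.02%

VaR as a fraction: $47,510,400 / $1,200,000,000 = 3.959%.
σ = VaR / z = 3.959% / 1.960 = 2.020%.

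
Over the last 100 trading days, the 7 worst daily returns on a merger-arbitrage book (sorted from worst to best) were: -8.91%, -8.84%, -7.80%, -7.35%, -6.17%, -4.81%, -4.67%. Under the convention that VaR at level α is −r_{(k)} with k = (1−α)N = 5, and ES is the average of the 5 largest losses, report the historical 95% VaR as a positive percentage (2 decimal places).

k = 5; the 5th lowest return is -6.17%, so VaR = 6.17%.

6.17%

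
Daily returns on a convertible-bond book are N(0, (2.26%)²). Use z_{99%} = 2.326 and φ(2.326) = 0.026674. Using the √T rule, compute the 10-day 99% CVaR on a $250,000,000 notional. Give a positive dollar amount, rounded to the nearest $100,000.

$47,700,000

σ_{10d} = 2.26% × √10 = 7.147%.
ES multiplier = φ(z)/(1−α) = 0.026674/0.01 = 2.667.
ES = 7.147% × 2.667 = 19.061%; on $250,000,000: $47,652,500.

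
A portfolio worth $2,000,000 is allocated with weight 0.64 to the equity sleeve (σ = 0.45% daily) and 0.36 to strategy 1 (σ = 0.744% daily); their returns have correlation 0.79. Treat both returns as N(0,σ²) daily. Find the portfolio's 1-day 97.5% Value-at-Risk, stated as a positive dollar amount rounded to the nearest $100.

$20,600

σ_p² = 0.64²·0.45² + 0.36²·0.744² + 2·0.79·0.64·0.36·0.45·0.744 = 0.2766 (%²).
σ_p = √0.2766 = 0.526%.
At 97.5%, z = 1.960.
VaR = 1.960 × 0.526% = 1.031%; on $2,000,000 that is $20,620.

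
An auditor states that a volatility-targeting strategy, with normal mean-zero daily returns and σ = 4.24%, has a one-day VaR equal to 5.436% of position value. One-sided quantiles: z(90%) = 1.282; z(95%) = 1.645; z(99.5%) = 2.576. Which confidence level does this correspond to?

Implied z = VaR/σ = 5.436 / 4.24 = 1.282.
This matches z(90%) = 1.282.

90%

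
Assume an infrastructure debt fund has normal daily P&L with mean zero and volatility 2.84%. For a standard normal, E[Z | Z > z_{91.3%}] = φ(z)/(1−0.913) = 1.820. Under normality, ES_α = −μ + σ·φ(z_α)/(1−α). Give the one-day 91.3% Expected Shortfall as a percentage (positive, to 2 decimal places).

ES = 2.84% × 1.820 = 5.169%.

5.17%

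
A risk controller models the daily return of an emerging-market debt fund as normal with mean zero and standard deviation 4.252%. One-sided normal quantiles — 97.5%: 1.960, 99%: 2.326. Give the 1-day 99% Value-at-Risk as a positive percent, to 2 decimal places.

9.89%

VaR = z·σ = 2.326 × 4.252% = 9.890%.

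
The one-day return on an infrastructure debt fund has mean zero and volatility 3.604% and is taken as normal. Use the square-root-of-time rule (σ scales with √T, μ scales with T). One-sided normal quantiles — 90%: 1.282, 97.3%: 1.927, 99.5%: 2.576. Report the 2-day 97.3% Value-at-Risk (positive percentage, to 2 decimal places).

9.82%

σ_{2d} = 3.604% × √2 = 5.097%.
VaR = 1.927 × 5.097% = 9.822%.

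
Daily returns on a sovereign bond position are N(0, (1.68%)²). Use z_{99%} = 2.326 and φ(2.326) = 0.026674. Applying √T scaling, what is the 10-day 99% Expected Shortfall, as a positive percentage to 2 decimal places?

σ_{10d} = 1.68% × √10 = 5.313%.
ES multiplier = φ(z)/(1−α) = 0.026674/0.01 = 2.667.
ES = 5.313% × 2.667 = 14.170%.

14.17%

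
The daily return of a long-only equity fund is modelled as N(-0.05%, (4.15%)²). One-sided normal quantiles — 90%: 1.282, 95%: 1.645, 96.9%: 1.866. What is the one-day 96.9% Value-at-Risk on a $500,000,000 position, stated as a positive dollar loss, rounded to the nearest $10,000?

VaR = −μ + z·σ = −(-0.05%) + 1.866 × 4.15% = 7.794%.
On $500,000,000: 0.07794 × $500,000,000 = $38,970,000.

$38,970,000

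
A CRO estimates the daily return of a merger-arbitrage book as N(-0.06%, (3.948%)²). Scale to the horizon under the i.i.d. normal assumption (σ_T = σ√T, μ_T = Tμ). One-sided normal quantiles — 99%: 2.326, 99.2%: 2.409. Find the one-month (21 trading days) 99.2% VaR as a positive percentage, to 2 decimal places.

σ_{21d} = 3.948% × √21 = 18.092%; μ_{21d} = 21 × -0.06% = -1.260%.
VaR = −(-1.260%) + 2.409 × 18.092% = 44.844%.

44.84%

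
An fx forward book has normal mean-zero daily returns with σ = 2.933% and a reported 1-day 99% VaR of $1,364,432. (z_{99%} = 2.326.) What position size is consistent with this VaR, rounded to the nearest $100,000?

VaR as a fraction of value: z·σ = 2.326 × 2.933% = 6.82216%.
Position = $1,364,432 / 0.0682216 = $20,000,006.

$20,000,000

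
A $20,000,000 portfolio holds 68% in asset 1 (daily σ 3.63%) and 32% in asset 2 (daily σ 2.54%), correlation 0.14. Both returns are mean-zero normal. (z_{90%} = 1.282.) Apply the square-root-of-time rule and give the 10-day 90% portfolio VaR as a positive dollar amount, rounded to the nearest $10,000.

σ_p = √(0.68²·3.63² + 0.32²·2.54² + 2·0.14·0.68·0.32·3.63·2.54) = 2.705%.
σ_{10d} = 2.705% × √10 = 8.554%.
VaR = 1.282 × 8.554% = 10.966%; on $20,000,000 that is $2,193,200.

$2,190,000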